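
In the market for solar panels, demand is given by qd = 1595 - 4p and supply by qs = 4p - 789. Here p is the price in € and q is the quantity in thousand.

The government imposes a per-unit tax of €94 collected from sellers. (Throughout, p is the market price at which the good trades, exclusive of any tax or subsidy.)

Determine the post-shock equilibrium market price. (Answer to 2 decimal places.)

Original equilibrium: 1595 - 4p = 4p - 789 gives 2384 = 8p, so p = 298 and q = 403.
Since sellers keep the price net of the tax, the effective supply curve becomes qs = 4p - 1165.
Setting them equal: 1595 - 4p = 4p - 1165 → 2760 = 8p, so p = 345 and q = 215.

345.00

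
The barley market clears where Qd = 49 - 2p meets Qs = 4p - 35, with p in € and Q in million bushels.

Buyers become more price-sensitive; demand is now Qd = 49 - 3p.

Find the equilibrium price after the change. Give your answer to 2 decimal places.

Original equilibrium: 49 - 2p = 4p - 35 gives 84 = 6p, so p = 14 and Q = 21.
The new curves are Qd = 49 - 3p (demand) and Qs = 4p - 35 (supply).
Setting them equal: 49 - 3p = 4p - 35 → 84 = 7p, so p = 12 and Q = 13.

12.00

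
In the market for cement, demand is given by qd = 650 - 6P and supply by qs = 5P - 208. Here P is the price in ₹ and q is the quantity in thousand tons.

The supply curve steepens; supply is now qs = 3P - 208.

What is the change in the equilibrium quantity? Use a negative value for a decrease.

-104

Original equilibrium: 650 - 6P = 5P - 208 gives 858 = 11P, so P = 78 and q = 182.
The shock moves the curves to qd = 650 - 6P and qs = 3P - 208.
Setting them equal: 650 - 6P = 3P - 208 → 858 = 9P, so P = 286/3 ≈ 95.3333 and q = 78.
Δq = 78 − 182 = -104.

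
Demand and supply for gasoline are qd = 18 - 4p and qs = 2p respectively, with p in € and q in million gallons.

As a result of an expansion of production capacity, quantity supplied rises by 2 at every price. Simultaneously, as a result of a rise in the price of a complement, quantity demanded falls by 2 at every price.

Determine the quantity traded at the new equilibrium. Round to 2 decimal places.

6.67

Before the shock: 18 - 4p = 2p ⇒ 18 = 6p ⇒ p = 3, q = 6.
After the shift, demand is qd = 16 - 4p and supply is qs = 2p + 2.
New equilibrium: 16 - 4p = 2p + 2 ⇒ 14 = 6p ⇒ p = 7/3 ≈ 2.3333, q = 20/3 ≈ 6.6667.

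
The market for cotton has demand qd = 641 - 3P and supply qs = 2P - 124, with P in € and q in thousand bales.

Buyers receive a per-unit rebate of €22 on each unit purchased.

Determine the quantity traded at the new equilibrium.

208.4

Solve the original market: 641 - 3P = 2P - 124, hence P = 153 and q = 182.
Since buyers' out-of-pocket price is the market price minus the rebate, the effective demand curve becomes qd = 707 - 3P.
Clearing the new market: 707 - 3P = 2P - 124, so P = 166.2 and q = 208.4.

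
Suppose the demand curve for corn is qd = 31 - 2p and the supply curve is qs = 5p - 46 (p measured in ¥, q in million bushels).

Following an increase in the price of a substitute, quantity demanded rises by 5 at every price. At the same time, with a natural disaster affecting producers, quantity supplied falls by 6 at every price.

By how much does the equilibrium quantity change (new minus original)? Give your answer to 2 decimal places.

+1.86

Before the shock: 31 - 2p = 5p - 46 ⇒ 77 = 7p ⇒ p = 11, q = 9.
The new curves are qd = 36 - 2p (demand) and qs = 5p - 52 (supply).
Clearing the new market: 36 - 2p = 5p - 52, so p = 88/7 ≈ 12.5714 and q = 76/7 ≈ 10.8571.
Δq = 10.8571 − 9 = +1.86.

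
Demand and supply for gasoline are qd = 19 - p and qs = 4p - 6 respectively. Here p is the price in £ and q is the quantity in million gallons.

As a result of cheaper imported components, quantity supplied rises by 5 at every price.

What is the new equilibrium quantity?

15

Before the shock: 19 - p = 4p - 6 ⇒ 25 = 5p ⇒ p = 5, q = 14.
The new curves are qd = 19 - p (demand) and qs = 4p - 1 (supply).
Equate the new curves: 19 - p = 4p - 1, giving 20 = 5p, p = 4, q = 15.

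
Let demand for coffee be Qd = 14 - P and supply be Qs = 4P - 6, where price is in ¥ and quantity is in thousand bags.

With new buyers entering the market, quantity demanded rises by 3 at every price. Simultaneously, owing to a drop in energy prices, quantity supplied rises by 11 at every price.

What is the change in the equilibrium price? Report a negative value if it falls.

Solve the original market: 14 - P = 4P - 6, hence P = 4 and Q = 10.
The shock moves the curves to Qd = 17 - P and Qs = 4P + 5.
Equate the new curves: 17 - P = 4P + 5, giving 12 = 5P, P = 2.4, Q = 14.6.
ΔP = 2.4 − 4 = -1.6.

-1.6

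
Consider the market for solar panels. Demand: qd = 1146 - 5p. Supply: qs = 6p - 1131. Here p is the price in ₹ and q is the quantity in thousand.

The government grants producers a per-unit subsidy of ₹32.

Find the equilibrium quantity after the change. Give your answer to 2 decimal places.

Before the shock: 1146 - 5p = 6p - 1131 ⇒ 2277 = 11p ⇒ p = 207, q = 111.
Since sellers receive the price plus the subsidy, the effective supply curve becomes qs = 6p - 939.
Setting them equal: 1146 - 5p = 6p - 939 → 2085 = 11p, so p = 2085/11 ≈ 189.5455 and q = 2181/11 ≈ 198.2727.

198.27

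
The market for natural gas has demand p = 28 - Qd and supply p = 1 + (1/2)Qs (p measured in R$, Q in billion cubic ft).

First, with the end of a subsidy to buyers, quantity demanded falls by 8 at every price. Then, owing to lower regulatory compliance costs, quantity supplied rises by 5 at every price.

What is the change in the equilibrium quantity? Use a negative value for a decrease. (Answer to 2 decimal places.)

Solve the original market: 28 - p = 2p - 2, hence p = 10 and Q = 18.
The shock moves the curves to Qd = 20 - p and Qs = 2p + 3.
Equate the new curves: 20 - p = 2p + 3, giving 17 = 3p, p = 17/3 ≈ 5.6667, Q = 43/3 ≈ 14.3333.
ΔQ = 14.3333 − 18 = -3.67.

-3.67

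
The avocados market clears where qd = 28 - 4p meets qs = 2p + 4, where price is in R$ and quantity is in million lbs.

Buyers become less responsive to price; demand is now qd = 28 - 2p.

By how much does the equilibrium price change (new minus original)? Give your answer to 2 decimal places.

Initially, 28 - 4p = 2p + 4, so 24 = 6p and p = 4, q = 12.
The shock moves the curves to qd = 28 - 2p and qs = 2p + 4.
Equate the new curves: 28 - 2p = 2p + 4, giving 24 = 4p, p = 6, q = 16.
Δp = 6 − 4 = +2.00.

+2.00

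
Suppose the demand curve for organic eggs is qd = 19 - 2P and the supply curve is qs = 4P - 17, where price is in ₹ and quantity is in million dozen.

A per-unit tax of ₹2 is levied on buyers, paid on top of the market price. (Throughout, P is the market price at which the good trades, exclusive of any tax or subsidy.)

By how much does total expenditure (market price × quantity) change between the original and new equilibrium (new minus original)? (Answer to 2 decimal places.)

-18.89

Original equilibrium: 19 - 2P = 4P - 17 gives 36 = 6P, so P = 6 and q = 7.
Since buyers pay the price plus the tax, the effective demand curve becomes qd = 15 - 2P.
Equate the new curves: 15 - 2P = 4P - 17, giving 32 = 6P, P = 16/3 ≈ 5.3333, q = 13/3 ≈ 4.3333.
Expenditure moves from 6×7 = 42 to 5.3333×4.3333 = 23.1111; change = -18.89.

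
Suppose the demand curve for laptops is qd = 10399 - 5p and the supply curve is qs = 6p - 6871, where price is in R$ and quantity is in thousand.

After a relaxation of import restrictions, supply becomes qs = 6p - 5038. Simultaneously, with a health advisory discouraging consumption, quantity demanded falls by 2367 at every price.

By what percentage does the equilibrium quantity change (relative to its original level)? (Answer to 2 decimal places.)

-17.96

Initially, 10399 - 5p = 6p - 6871, so 17270 = 11p and p = 1570, q = 2549.
With the change applied: demand qd = 8032 - 5p, supply qs = 6p - 5038.
Setting them equal: 8032 - 5p = 6p - 5038 → 13070 = 11p, so p = 13070/11 ≈ 1188.1818 and q = 23002/11 ≈ 2091.0909.
%Δq = (2091.0909 − 2549) / 2549 × 100 = -17.96%.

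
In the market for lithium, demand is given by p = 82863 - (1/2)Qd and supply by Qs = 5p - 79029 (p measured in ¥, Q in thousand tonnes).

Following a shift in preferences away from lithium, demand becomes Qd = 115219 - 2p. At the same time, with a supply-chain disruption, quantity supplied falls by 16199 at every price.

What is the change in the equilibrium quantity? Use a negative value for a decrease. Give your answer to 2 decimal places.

Before the shock: 165726 - 2p = 5p - 79029 ⇒ 244755 = 7p ⇒ p = 34965, Q = 95796.
After the shift, demand is Qd = 115219 - 2p and supply is Qs = 5p - 95228.
Clearing the new market: 115219 - 2p = 5p - 95228, so p = 210447/7 ≈ 30063.8571 and Q = 385639/7 ≈ 55091.2857.
ΔQ = 55091.2857 − 95796 = -40704.71.

-40704.71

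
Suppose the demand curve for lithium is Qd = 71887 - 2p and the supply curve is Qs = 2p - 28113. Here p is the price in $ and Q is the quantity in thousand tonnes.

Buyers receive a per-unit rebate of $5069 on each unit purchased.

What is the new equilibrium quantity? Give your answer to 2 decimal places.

Initially, 71887 - 2p = 2p - 28113, so 100000 = 4p and p = 25000, Q = 21887.
Since buyers' out-of-pocket price is the market price minus the rebate, the effective demand curve becomes Qd = 82025 - 2p.
New equilibrium: 82025 - 2p = 2p - 28113 ⇒ 110138 = 4p ⇒ p = 27534.5, Q = 26956.

26956.00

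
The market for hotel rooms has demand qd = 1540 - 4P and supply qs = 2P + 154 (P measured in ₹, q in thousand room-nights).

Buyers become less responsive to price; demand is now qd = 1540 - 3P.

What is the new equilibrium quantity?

Original equilibrium: 1540 - 4P = 2P + 154 gives 1386 = 6P, so P = 231 and q = 616.
The shock moves the curves to qd = 1540 - 3P and qs = 2P + 154.
New equilibrium: 1540 - 3P = 2P + 154 ⇒ 1386 = 5P ⇒ P = 277.2, q = 708.4.

708.4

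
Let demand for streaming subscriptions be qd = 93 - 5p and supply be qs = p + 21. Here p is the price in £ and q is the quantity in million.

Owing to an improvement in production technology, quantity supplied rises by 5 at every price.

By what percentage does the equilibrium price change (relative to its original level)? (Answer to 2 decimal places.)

Before the shock: 93 - 5p = p + 21 ⇒ 72 = 6p ⇒ p = 12, q = 33.
After the shift, demand is qd = 93 - 5p and supply is qs = p + 26.
Clearing the new market: 93 - 5p = p + 26, so p = 67/6 ≈ 11.1667 and q = 223/6 ≈ 37.1667.
%Δp = (11.1667 − 12) / 12 × 100 = -6.94%.

-6.94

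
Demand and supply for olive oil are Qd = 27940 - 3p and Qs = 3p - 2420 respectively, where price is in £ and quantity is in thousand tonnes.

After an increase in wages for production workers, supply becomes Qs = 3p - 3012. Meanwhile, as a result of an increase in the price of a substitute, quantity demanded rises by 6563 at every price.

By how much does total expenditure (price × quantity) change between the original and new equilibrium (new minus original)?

+33883138.75

Initially, 27940 - 3p = 3p - 2420, so 30360 = 6p and p = 5060, Q = 12760.
After the shift, demand is Qd = 34503 - 3p and supply is Qs = 3p - 3012.
Setting them equal: 34503 - 3p = 3p - 3012 → 37515 = 6p, so p = 6252.5 and Q = 15745.5.
Expenditure moves from 5060×12760 = 64565600 to 6252.5×15745.5 = 98448738.75; change = +33883138.75.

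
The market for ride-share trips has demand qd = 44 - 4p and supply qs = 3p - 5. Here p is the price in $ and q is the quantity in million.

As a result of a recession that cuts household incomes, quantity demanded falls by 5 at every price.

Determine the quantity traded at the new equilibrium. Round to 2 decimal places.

Initially, 44 - 4p = 3p - 5, so 49 = 7p and p = 7, q = 16.
The new curves are qd = 39 - 4p (demand) and qs = 3p - 5 (supply).
Equate the new curves: 39 - 4p = 3p - 5, giving 44 = 7p, p = 44/7 ≈ 6.2857, q = 97/7 ≈ 13.8571.

13.86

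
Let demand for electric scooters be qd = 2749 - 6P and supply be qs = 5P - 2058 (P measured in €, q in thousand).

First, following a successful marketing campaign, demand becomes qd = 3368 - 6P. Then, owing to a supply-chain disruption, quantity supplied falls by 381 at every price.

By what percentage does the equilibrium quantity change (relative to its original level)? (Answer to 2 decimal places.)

Original equilibrium: 2749 - 6P = 5P - 2058 gives 4807 = 11P, so P = 437 and q = 127.
The new curves are qd = 3368 - 6P (demand) and qs = 5P - 2439 (supply).
New equilibrium: 3368 - 6P = 5P - 2439 ⇒ 5807 = 11P ⇒ P = 5807/11 ≈ 527.9091, q = 2206/11 ≈ 200.5455.
%Δq = (200.5455 − 127) / 127 × 100 = +57.91%.

+57.91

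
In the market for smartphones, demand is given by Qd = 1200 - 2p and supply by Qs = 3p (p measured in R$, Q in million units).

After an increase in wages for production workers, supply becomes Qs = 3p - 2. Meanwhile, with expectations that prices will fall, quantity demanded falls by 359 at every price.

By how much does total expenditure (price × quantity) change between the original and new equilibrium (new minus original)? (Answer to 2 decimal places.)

Before the shock: 1200 - 2p = 3p ⇒ 1200 = 5p ⇒ p = 240, Q = 720.
The new curves are Qd = 841 - 2p (demand) and Qs = 3p - 2 (supply).
New equilibrium: 841 - 2p = 3p - 2 ⇒ 843 = 5p ⇒ p = 168.6, Q = 503.8.
Expenditure moves from 240×720 = 172800 to 168.6×503.8 = 84940.68; change = -87859.32.

-87859.32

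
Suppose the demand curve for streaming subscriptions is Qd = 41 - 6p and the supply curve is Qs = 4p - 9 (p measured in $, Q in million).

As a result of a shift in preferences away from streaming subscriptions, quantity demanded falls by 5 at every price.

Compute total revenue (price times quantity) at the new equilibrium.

Solve the original market: 41 - 6p = 4p - 9, hence p = 5 and Q = 11.
With the change applied: demand Qd = 36 - 6p, supply Qs = 4p - 9.
Clearing the new market: 36 - 6p = 4p - 9, so p = 4.5 and Q = 9.
New expenditure = 4.5 × 9 = 40.5.

40.5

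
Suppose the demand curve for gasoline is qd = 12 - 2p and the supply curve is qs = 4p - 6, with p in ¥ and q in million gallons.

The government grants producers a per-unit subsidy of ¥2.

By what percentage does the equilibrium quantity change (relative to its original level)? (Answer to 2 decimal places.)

+44.44

Before the shock: 12 - 2p = 4p - 6 ⇒ 18 = 6p ⇒ p = 3, q = 6.
Since sellers receive the price plus the subsidy, the effective supply curve becomes qs = 4p + 2.
New equilibrium: 12 - 2p = 4p + 2 ⇒ 10 = 6p ⇒ p = 5/3 ≈ 1.6667, q = 26/3 ≈ 8.6667.
%Δq = (8.6667 − 6) / 6 × 100 = +44.44%.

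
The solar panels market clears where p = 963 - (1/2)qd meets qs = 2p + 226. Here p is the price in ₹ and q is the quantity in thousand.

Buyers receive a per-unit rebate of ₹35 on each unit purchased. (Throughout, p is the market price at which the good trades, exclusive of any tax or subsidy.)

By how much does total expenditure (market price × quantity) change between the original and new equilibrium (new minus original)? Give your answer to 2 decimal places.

+34317.50

Initially, 1926 - 2p = 2p + 226, so 1700 = 4p and p = 425, q = 1076.
Since buyers' out-of-pocket price is the market price minus the rebate, the effective demand curve becomes qd = 1996 - 2p.
Clearing the new market: 1996 - 2p = 2p + 226, so p = 442.5 and q = 1111.
Expenditure moves from 425×1076 = 457300 to 442.5×1111 = 491617.5; change = +34317.50.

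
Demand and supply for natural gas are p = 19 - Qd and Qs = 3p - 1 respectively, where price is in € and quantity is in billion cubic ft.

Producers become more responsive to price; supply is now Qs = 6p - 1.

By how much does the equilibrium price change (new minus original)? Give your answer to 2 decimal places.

-2.14

Solve the original market: 19 - p = 3p - 1, hence p = 5 and Q = 14.
The shock moves the curves to Qd = 19 - p and Qs = 6p - 1.
Setting them equal: 19 - p = 6p - 1 → 20 = 7p, so p = 20/7 ≈ 2.8571 and Q = 113/7 ≈ 16.1429.
Δp = 2.8571 − 5 = -2.14.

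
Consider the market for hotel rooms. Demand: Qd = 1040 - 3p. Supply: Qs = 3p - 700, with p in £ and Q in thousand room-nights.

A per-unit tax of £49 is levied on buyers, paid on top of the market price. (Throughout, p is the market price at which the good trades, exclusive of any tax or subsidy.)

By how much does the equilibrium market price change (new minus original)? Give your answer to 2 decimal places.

-24.50

Original equilibrium: 1040 - 3p = 3p - 700 gives 1740 = 6p, so p = 290 and Q = 170.
Since buyers pay the price plus the tax, the effective demand curve becomes Qd = 893 - 3p.
New equilibrium: 893 - 3p = 3p - 700 ⇒ 1593 = 6p ⇒ p = 265.5, Q = 96.5.
Δp = 265.5 − 290 = -24.50.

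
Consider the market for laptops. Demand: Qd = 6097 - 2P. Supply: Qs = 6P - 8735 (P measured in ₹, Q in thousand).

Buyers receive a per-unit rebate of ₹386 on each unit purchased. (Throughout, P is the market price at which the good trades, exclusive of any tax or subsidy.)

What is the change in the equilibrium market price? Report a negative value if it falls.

+96.5

Initially, 6097 - 2P = 6P - 8735, so 14832 = 8P and P = 1854, Q = 2389.
Since buyers' out-of-pocket price is the market price minus the rebate, the effective demand curve becomes Qd = 6869 - 2P.
Equate the new curves: 6869 - 2P = 6P - 8735, giving 15604 = 8P, P = 1950.5, Q = 2968.
ΔP = 1950.5 − 1854 = +96.5.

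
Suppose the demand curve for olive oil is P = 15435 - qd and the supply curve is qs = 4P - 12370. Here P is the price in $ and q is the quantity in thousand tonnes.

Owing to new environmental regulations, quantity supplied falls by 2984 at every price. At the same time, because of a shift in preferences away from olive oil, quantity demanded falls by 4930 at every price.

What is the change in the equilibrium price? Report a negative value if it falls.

Initially, 15435 - P = 4P - 12370, so 27805 = 5P and P = 5561, q = 9874.
The new curves are qd = 10505 - P (demand) and qs = 4P - 15354 (supply).
Equate the new curves: 10505 - P = 4P - 15354, giving 25859 = 5P, P = 5171.8, q = 5333.2.
ΔP = 5171.8 − 5561 = -389.2.

-389.2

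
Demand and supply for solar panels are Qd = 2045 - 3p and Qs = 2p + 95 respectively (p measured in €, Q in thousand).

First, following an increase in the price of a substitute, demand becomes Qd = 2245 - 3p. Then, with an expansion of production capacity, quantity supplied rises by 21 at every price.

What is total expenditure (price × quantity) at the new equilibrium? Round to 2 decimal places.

412004.08

Solve the original market: 2045 - 3p = 2p + 95, hence p = 390 and Q = 875.
The shock moves the curves to Qd = 2245 - 3p and Qs = 2p + 116.
Setting them equal: 2245 - 3p = 2p + 116 → 2129 = 5p, so p = 425.8 and Q = 967.6.
New expenditure = 425.8 × 967.6 = 412004.08.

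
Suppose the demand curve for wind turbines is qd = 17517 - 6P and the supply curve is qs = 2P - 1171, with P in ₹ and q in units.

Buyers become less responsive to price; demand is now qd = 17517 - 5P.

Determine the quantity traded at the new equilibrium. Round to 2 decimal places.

Initially, 17517 - 6P = 2P - 1171, so 18688 = 8P and P = 2336, q = 3501.
After the shift, demand is qd = 17517 - 5P and supply is qs = 2P - 1171.
Setting them equal: 17517 - 5P = 2P - 1171 → 18688 = 7P, so P = 18688/7 ≈ 2669.7143 and q = 29179/7 ≈ 4168.4286.

4168.43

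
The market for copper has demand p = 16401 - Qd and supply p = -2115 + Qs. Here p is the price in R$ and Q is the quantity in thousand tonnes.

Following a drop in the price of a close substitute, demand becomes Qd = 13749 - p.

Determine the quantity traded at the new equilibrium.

Before the shock: 16401 - p = p + 2115 ⇒ 14286 = 2p ⇒ p = 7143, Q = 9258.
The shock moves the curves to Qd = 13749 - p and Qs = p + 2115.
Clearing the new market: 13749 - p = p + 2115, so p = 5817 and Q = 7932.

7932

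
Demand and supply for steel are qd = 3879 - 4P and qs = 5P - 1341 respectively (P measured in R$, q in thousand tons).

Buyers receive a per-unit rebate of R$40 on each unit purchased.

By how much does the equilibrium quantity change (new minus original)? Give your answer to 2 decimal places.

+88.89

Solve the original market: 3879 - 4P = 5P - 1341, hence P = 580 and q = 1559.
Since buyers' out-of-pocket price is the market price minus the rebate, the effective demand curve becomes qd = 4039 - 4P.
Clearing the new market: 4039 - 4P = 5P - 1341, so P = 5380/9 ≈ 597.7778 and q = 14831/9 ≈ 1647.8889.
Δq = 1647.8889 − 1559 = +88.89.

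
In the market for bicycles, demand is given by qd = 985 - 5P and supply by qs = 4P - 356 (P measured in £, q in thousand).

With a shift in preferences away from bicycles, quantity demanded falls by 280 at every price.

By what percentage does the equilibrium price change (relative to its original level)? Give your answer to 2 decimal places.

Original equilibrium: 985 - 5P = 4P - 356 gives 1341 = 9P, so P = 149 and q = 240.
After the shift, demand is qd = 705 - 5P and supply is qs = 4P - 356.
Clearing the new market: 705 - 5P = 4P - 356, so P = 1061/9 ≈ 117.8889 and q = 1040/9 ≈ 115.5556.
%ΔP = (117.8889 − 149) / 149 × 100 = -20.88%.

-20.88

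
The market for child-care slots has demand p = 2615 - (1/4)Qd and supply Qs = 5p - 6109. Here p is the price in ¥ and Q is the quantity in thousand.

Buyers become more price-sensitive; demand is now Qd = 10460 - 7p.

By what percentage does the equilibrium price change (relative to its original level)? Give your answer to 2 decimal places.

-25.00

Solve the original market: 10460 - 4p = 5p - 6109, hence p = 1841 and Q = 3096.
With the change applied: demand Qd = 10460 - 7p, supply Qs = 5p - 6109.
New equilibrium: 10460 - 7p = 5p - 6109 ⇒ 16569 = 12p ⇒ p = 1380.75, Q = 794.75.
%Δp = (1380.75 − 1841) / 1841 × 100 = -25.00%.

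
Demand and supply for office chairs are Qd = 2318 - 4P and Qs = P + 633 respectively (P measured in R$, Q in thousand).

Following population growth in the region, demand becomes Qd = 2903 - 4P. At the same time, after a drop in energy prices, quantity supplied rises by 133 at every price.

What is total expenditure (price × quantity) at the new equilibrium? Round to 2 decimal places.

510059.16

Initially, 2318 - 4P = P + 633, so 1685 = 5P and P = 337, Q = 970.
The shock moves the curves to Qd = 2903 - 4P and Qs = P + 766.
Equate the new curves: 2903 - 4P = P + 766, giving 2137 = 5P, P = 427.4, Q = 1193.4.
New expenditure = 427.4 × 1193.4 = 510059.16.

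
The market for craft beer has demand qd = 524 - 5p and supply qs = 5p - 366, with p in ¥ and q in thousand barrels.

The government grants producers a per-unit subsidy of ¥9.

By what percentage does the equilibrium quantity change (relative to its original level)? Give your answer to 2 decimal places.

Solve the original market: 524 - 5p = 5p - 366, hence p = 89 and q = 79.
Since sellers receive the price plus the subsidy, the effective supply curve becomes qs = 5p - 321.
Setting them equal: 524 - 5p = 5p - 321 → 845 = 10p, so p = 84.5 and q = 101.5.
%Δq = (101.5 − 79) / 79 × 100 = +28.48%.

+28.48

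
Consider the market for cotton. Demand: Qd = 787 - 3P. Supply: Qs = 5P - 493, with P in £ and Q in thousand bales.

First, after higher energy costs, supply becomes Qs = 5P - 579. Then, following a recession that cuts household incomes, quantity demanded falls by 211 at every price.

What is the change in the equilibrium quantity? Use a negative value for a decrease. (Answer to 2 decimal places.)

Solve the original market: 787 - 3P = 5P - 493, hence P = 160 and Q = 307.
With the change applied: demand Qd = 576 - 3P, supply Qs = 5P - 579.
Equate the new curves: 576 - 3P = 5P - 579, giving 1155 = 8P, P = 144.375, Q = 142.875.
ΔQ = 142.875 − 307 = -164.13.

-164.13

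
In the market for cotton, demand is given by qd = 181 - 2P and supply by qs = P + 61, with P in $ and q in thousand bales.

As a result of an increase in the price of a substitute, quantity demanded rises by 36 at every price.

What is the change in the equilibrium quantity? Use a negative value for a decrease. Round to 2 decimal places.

Original equilibrium: 181 - 2P = P + 61 gives 120 = 3P, so P = 40 and q = 101.
After the shift, demand is qd = 217 - 2P and supply is qs = P + 61.
New equilibrium: 217 - 2P = P + 61 ⇒ 156 = 3P ⇒ P = 52, q = 113.
Δq = 113 − 101 = +12.00.

+12.00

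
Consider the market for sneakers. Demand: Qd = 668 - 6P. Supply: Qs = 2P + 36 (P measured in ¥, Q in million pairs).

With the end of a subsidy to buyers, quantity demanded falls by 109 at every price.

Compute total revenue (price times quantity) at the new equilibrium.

Before the shock: 668 - 6P = 2P + 36 ⇒ 632 = 8P ⇒ P = 79, Q = 194.
After the shift, demand is Qd = 559 - 6P and supply is Qs = 2P + 36.
Equate the new curves: 559 - 6P = 2P + 36, giving 523 = 8P, P = 65.375, Q = 166.75.
New expenditure = 65.375 × 166.75 = 10901.28125.

10901.28125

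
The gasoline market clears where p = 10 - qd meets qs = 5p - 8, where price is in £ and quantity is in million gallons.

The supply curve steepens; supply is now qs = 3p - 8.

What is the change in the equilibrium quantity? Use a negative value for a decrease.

-1.5

Before the shock: 10 - p = 5p - 8 ⇒ 18 = 6p ⇒ p = 3, q = 7.
The shock moves the curves to qd = 10 - p and qs = 3p - 8.
Setting them equal: 10 - p = 3p - 8 → 18 = 4p, so p = 4.5 and q = 5.5.
Δq = 5.5 − 7 = -1.5.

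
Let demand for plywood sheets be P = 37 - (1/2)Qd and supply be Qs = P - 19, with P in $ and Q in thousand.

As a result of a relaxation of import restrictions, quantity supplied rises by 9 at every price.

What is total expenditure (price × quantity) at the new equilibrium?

504

Original equilibrium: 74 - 2P = P - 19 gives 93 = 3P, so P = 31 and Q = 12.
The new curves are Qd = 74 - 2P (demand) and Qs = P - 10 (supply).
Equate the new curves: 74 - 2P = P - 10, giving 84 = 3P, P = 28, Q = 18.
New expenditure = 28 × 18 = 504.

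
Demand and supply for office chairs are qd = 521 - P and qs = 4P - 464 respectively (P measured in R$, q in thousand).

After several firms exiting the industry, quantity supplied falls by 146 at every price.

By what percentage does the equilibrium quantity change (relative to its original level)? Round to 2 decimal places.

-9.01

Original equilibrium: 521 - P = 4P - 464 gives 985 = 5P, so P = 197 and q = 324.
After the shift, demand is qd = 521 - P and supply is qs = 4P - 610.
Equate the new curves: 521 - P = 4P - 610, giving 1131 = 5P, P = 226.2, q = 294.8.
%Δq = (294.8 − 324) / 324 × 100 = -9.01%.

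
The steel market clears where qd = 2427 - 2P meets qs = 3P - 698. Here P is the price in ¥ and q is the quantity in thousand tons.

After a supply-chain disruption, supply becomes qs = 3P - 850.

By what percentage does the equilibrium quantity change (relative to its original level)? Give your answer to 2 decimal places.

-5.17

Initially, 2427 - 2P = 3P - 698, so 3125 = 5P and P = 625, q = 1177.
The shock moves the curves to qd = 2427 - 2P and qs = 3P - 850.
Setting them equal: 2427 - 2P = 3P - 850 → 3277 = 5P, so P = 655.4 and q = 1116.2.
%Δq = (1116.2 − 1177) / 1177 × 100 = -5.17%.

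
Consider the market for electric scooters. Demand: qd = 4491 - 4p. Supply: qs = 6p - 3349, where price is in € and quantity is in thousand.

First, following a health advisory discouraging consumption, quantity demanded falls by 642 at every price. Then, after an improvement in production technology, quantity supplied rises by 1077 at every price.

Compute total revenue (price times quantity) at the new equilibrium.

857307.26

Before the shock: 4491 - 4p = 6p - 3349 ⇒ 7840 = 10p ⇒ p = 784, q = 1355.
The new curves are qd = 3849 - 4p (demand) and qs = 6p - 2272 (supply).
Clearing the new market: 3849 - 4p = 6p - 2272, so p = 612.1 and q = 1400.6.
New expenditure = 612.1 × 1400.6 = 857307.26.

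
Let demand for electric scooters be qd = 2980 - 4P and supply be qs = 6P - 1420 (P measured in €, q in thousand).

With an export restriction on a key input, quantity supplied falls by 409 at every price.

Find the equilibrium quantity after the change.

1056.4

Before the shock: 2980 - 4P = 6P - 1420 ⇒ 4400 = 10P ⇒ P = 440, q = 1220.
With the change applied: demand qd = 2980 - 4P, supply qs = 6P - 1829.
Setting them equal: 2980 - 4P = 6P - 1829 → 4809 = 10P, so P = 480.9 and q = 1056.4.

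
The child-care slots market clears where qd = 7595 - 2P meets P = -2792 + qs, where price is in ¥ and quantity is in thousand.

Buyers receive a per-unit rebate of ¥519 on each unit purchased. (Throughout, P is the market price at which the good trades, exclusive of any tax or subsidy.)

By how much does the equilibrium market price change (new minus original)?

Original equilibrium: 7595 - 2P = P + 2792 gives 4803 = 3P, so P = 1601 and q = 4393.
Since buyers' out-of-pocket price is the market price minus the rebate, the effective demand curve becomes qd = 8633 - 2P.
Setting them equal: 8633 - 2P = P + 2792 → 5841 = 3P, so P = 1947 and q = 4739.
ΔP = 1947 − 1601 = +346.

+346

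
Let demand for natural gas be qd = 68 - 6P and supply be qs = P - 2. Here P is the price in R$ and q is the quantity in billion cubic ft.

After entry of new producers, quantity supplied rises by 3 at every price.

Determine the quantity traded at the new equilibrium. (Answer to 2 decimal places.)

10.57

Before the shock: 68 - 6P = P - 2 ⇒ 70 = 7P ⇒ P = 10, q = 8.
With the change applied: demand qd = 68 - 6P, supply qs = P + 1.
Setting them equal: 68 - 6P = P + 1 → 67 = 7P, so P = 67/7 ≈ 9.5714 and q = 74/7 ≈ 10.5714.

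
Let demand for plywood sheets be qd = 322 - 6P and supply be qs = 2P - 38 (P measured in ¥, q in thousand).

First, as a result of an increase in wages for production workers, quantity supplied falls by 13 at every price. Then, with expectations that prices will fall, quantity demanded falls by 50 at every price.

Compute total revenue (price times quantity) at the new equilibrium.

Original equilibrium: 322 - 6P = 2P - 38 gives 360 = 8P, so P = 45 and q = 52.
With the change applied: demand qd = 272 - 6P, supply qs = 2P - 51.
New equilibrium: 272 - 6P = 2P - 51 ⇒ 323 = 8P ⇒ P = 40.375, q = 29.75.
New expenditure = 40.375 × 29.75 = 1201.15625.

1201.15625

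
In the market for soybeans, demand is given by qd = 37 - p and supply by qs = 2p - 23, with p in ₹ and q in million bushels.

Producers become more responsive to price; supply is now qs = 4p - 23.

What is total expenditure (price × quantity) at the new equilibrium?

Original equilibrium: 37 - p = 2p - 23 gives 60 = 3p, so p = 20 and q = 17.
The new curves are qd = 37 - p (demand) and qs = 4p - 23 (supply).
Equate the new curves: 37 - p = 4p - 23, giving 60 = 5p, p = 12, q = 25.
New expenditure = 12 × 25 = 300.

300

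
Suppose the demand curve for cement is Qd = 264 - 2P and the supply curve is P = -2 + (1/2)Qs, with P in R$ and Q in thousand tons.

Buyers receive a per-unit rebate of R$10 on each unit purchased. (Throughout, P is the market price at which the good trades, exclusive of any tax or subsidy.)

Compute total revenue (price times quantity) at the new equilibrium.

10080

Solve the original market: 264 - 2P = 2P + 4, hence P = 65 and Q = 134.
Since buyers' out-of-pocket price is the market price minus the rebate, the effective demand curve becomes Qd = 284 - 2P.
Equate the new curves: 284 - 2P = 2P + 4, giving 280 = 4P, P = 70, Q = 144.
New expenditure = 70 × 144 = 10080.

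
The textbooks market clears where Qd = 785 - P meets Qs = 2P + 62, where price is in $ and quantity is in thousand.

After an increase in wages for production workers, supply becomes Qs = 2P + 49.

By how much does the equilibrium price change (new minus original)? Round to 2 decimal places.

Original equilibrium: 785 - P = 2P + 62 gives 723 = 3P, so P = 241 and Q = 544.
With the change applied: demand Qd = 785 - P, supply Qs = 2P + 49.
Equate the new curves: 785 - P = 2P + 49, giving 736 = 3P, P = 736/3 ≈ 245.3333, Q = 1619/3 ≈ 539.6667.
ΔP = 245.3333 − 241 = +4.33.

+4.33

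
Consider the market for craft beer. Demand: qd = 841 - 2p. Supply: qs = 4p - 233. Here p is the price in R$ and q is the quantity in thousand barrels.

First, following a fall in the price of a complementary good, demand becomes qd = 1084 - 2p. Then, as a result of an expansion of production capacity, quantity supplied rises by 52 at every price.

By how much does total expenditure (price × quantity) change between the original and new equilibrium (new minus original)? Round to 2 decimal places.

+53184.94

Initially, 841 - 2p = 4p - 233, so 1074 = 6p and p = 179, q = 483.
The new curves are qd = 1084 - 2p (demand) and qs = 4p - 181 (supply).
New equilibrium: 1084 - 2p = 4p - 181 ⇒ 1265 = 6p ⇒ p = 1265/6 ≈ 210.8333, q = 1987/3 ≈ 662.3333.
Expenditure moves from 179×483 = 86457 to 210.8333×662.3333 = 139641.9444; change = +53184.94.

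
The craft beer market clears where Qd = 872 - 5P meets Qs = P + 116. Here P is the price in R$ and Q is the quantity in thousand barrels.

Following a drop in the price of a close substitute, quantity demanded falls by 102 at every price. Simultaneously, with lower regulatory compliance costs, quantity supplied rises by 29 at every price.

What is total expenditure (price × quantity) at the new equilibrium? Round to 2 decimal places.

25954.86

Initially, 872 - 5P = P + 116, so 756 = 6P and P = 126, Q = 242.
After the shift, demand is Qd = 770 - 5P and supply is Qs = P + 145.
Setting them equal: 770 - 5P = P + 145 → 625 = 6P, so P = 625/6 ≈ 104.1667 and Q = 1495/6 ≈ 249.1667.
New expenditure = 104.1667 × 249.1667 = 25954.86.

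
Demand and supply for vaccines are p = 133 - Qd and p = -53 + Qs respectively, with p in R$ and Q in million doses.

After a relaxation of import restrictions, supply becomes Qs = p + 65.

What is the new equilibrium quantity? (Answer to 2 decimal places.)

Solve the original market: 133 - p = p + 53, hence p = 40 and Q = 93.
After the shift, demand is Qd = 133 - p and supply is Qs = p + 65.
Equate the new curves: 133 - p = p + 65, giving 68 = 2p, p = 34, Q = 99.

99.00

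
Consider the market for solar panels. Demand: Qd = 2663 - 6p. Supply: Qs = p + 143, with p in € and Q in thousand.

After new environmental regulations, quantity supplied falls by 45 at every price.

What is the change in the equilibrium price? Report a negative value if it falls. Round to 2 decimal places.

Solve the original market: 2663 - 6p = p + 143, hence p = 360 and Q = 503.
After the shift, demand is Qd = 2663 - 6p and supply is Qs = p + 98.
Equate the new curves: 2663 - 6p = p + 98, giving 2565 = 7p, p = 2565/7 ≈ 366.4286, Q = 3251/7 ≈ 464.4286.
Δp = 366.4286 − 360 = +6.43.

+6.43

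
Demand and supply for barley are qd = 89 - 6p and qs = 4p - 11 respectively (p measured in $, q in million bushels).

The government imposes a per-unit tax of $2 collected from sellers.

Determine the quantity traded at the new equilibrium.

24.2

Solve the original market: 89 - 6p = 4p - 11, hence p = 10 and q = 29.
Since sellers keep the price net of the tax, the effective supply curve becomes qs = 4p - 19.
Setting them equal: 89 - 6p = 4p - 19 → 108 = 10p, so p = 10.8 and q = 24.2.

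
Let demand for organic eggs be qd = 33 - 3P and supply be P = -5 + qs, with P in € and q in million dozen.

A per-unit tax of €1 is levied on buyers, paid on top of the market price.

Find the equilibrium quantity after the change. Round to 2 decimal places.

11.25

Original equilibrium: 33 - 3P = P + 5 gives 28 = 4P, so P = 7 and q = 12.
Since buyers pay the price plus the tax, the effective demand curve becomes qd = 30 - 3P.
Setting them equal: 30 - 3P = P + 5 → 25 = 4P, so P = 6.25 and q = 11.25.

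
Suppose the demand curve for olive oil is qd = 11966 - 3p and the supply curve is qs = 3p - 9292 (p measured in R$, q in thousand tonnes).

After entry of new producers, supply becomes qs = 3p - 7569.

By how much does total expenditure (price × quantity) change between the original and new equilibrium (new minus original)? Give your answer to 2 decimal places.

Before the shock: 11966 - 3p = 3p - 9292 ⇒ 21258 = 6p ⇒ p = 3543, q = 1337.
With the change applied: demand qd = 11966 - 3p, supply qs = 3p - 7569.
Equate the new curves: 11966 - 3p = 3p - 7569, giving 19535 = 6p, p = 19535/6 ≈ 3255.8333, q = 2198.5.
Expenditure moves from 3543×1337 = 4736991 to 3255.8333×2198.5 = 7157949.5833; change = +2420958.58.

+2420958.58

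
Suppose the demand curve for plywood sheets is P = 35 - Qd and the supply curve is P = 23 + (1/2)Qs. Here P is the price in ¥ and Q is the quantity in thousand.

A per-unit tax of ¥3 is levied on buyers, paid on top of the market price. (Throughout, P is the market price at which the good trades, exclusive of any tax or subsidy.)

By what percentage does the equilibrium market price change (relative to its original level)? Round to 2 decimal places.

-3.70

Original equilibrium: 35 - P = 2P - 46 gives 81 = 3P, so P = 27 and Q = 8.
Since buyers pay the price plus the tax, the effective demand curve becomes Qd = 32 - P.
New equilibrium: 32 - P = 2P - 46 ⇒ 78 = 3P ⇒ P = 26, Q = 6.
%ΔP = (26 − 27) / 27 × 100 = -3.70%.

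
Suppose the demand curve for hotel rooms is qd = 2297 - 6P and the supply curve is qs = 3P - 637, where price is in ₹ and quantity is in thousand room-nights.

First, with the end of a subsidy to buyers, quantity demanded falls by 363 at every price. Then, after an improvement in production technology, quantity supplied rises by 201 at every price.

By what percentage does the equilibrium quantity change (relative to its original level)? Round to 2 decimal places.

Initially, 2297 - 6P = 3P - 637, so 2934 = 9P and P = 326, q = 341.
The shock moves the curves to qd = 1934 - 6P and qs = 3P - 436.
New equilibrium: 1934 - 6P = 3P - 436 ⇒ 2370 = 9P ⇒ P = 790/3 ≈ 263.3333, q = 354.
%Δq = (354 − 341) / 341 × 100 = +3.81%.

+3.81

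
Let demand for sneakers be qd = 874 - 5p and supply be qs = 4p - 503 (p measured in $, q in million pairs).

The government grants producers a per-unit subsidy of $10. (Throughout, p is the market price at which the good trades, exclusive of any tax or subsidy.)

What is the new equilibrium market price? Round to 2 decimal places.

Original equilibrium: 874 - 5p = 4p - 503 gives 1377 = 9p, so p = 153 and q = 109.
Since sellers receive the price plus the subsidy, the effective supply curve becomes qs = 4p - 463.
Equate the new curves: 874 - 5p = 4p - 463, giving 1337 = 9p, p = 1337/9 ≈ 148.5556, q = 1181/9 ≈ 131.2222.

148.56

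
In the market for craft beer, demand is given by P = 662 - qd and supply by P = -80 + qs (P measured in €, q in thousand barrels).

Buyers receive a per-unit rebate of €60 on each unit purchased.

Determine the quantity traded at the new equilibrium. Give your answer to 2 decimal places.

Original equilibrium: 662 - P = P + 80 gives 582 = 2P, so P = 291 and q = 371.
Since buyers' out-of-pocket price is the market price minus the rebate, the effective demand curve becomes qd = 722 - P.
New equilibrium: 722 - P = P + 80 ⇒ 642 = 2P ⇒ P = 321, q = 401.

401.00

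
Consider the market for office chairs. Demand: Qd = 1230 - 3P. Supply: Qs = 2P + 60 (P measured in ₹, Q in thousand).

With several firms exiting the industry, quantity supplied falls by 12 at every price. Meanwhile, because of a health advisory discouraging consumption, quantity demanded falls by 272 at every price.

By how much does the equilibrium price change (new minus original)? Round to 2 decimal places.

-52.00

Initially, 1230 - 3P = 2P + 60, so 1170 = 5P and P = 234, Q = 528.
After the shift, demand is Qd = 958 - 3P and supply is Qs = 2P + 48.
Clearing the new market: 958 - 3P = 2P + 48, so P = 182 and Q = 412.
ΔP = 182 − 234 = -52.00.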